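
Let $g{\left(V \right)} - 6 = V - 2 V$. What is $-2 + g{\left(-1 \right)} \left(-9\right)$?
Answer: $-65$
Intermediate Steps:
$g{\left(V \right)} = 6 - V$ ($g{\left(V \right)} = 6 + \left(V - 2 V\right) = 6 - V$)
$-2 + g{\left(-1 \right)} \left(-9\right) = -2 + \left(6 - -1\right) \left(-9\right) = -2 + \left(6 + 1\right) \left(-9\right) = -2 + 7 \left(-9\right) = -2 - 63 = -65$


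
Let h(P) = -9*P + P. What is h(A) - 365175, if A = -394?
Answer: -362023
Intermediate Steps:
h(P) = -8*P
h(A) - 365175 = -8*(-394) - 365175 = 3152 - 365175 = -362023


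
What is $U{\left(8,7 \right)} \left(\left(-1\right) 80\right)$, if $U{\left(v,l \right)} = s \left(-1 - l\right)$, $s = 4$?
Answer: $2560$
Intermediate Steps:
$U{\left(v,l \right)} = -4 - 4 l$ ($U{\left(v,l \right)} = 4 \left(-1 - l\right) = -4 - 4 l$)
$U{\left(8,7 \right)} \left(\left(-1\right) 80\right) = \left(-4 - 28\right) \left(\left(-1\right) 80\right) = \left(-4 - 28\right) \left(-80\right) = \left(-32\right) \left(-80\right) = 2560$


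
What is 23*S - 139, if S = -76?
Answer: -1887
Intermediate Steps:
23*S - 139 = 23*(-76) - 139 = -1748 - 139 = -1887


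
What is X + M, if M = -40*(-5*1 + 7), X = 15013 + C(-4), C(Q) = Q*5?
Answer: 14913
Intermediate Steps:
C(Q) = 5*Q
X = 14993 (X = 15013 + 5*(-4) = 15013 - 20 = 14993)
M = -80 (M = -40*(-5 + 7) = -40*2 = -80)
X + M = 14993 - 80 = 14913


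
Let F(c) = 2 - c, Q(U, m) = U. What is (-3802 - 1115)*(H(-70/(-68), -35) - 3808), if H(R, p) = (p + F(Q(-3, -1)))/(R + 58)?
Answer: 4175994988/223 ≈ 1.8726e+7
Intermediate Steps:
H(R, p) = (5 + p)/(58 + R) (H(R, p) = (p + (2 - 1*(-3)))/(R + 58) = (p + (2 + 3))/(58 + R) = (p + 5)/(58 + R) = (5 + p)/(58 + R))
(-3802 - 1115)*(H(-70/(-68), -35) - 3808) = (-3802 - 1115)*((5 - 35)/(58 - 70/(-68)) - 3808) = -4917*(-30/(58 - 70*(-1/68)) - 3808) = -4917*(-30/(58 + 35/34) - 3808) = -4917*(-30/(2007/34) - 3808) = -4917*((34/2007)*(-30) - 3808) = -4917*(-340/669 - 3808) = -4917*(-2547892/669) = 4175994988/223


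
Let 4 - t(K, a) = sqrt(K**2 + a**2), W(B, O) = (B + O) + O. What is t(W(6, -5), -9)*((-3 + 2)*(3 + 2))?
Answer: -20 + 5*sqrt(97) ≈ 29.244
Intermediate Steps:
W(B, O) = B + 2*O
t(K, a) = 4 - sqrt(K**2 + a**2)
t(W(6, -5), -9)*((-3 + 2)*(3 + 2)) = (4 - sqrt((6 + 2*(-5))**2 + (-9)**2))*((-3 + 2)*(3 + 2)) = (4 - sqrt((6 - 10)**2 + 81))*(-1*5) = (4 - sqrt((-4)**2 + 81))*(-5) = (4 - sqrt(16 + 81))*(-5) = (4 - sqrt(97))*(-5) = -20 + 5*sqrt(97)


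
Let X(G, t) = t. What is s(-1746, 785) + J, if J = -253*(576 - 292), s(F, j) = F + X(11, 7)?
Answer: -73591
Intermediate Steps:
s(F, j) = 7 + F (s(F, j) = F + 7 = 7 + F)
J = -71852 (J = -253*284 = -71852)
s(-1746, 785) + J = (7 - 1746) - 71852 = -1739 - 71852 = -73591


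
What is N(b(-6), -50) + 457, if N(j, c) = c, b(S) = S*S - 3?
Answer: 407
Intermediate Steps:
b(S) = -3 + S² (b(S) = S² - 3 = -3 + S²)
N(b(-6), -50) + 457 = -50 + 457 = 407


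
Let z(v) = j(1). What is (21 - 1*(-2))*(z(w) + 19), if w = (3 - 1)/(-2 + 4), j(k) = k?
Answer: 460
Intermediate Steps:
w = 1 (w = 2/2 = 2*(½) = 1)
z(v) = 1
(21 - 1*(-2))*(z(w) + 19) = (21 - 1*(-2))*(1 + 19) = (21 + 2)*20 = 23*20 = 460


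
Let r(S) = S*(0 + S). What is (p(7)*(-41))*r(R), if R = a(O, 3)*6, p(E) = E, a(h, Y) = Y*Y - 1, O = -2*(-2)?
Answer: -661248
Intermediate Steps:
O = 4
a(h, Y) = -1 + Y² (a(h, Y) = Y² - 1 = -1 + Y²)
R = 48 (R = (-1 + 3²)*6 = (-1 + 9)*6 = 8*6 = 48)
r(S) = S² (r(S) = S*S = S²)
(p(7)*(-41))*r(R) = (7*(-41))*48² = -287*2304 = -661248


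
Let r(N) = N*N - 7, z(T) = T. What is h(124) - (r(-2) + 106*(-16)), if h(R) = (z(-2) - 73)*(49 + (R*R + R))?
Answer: -1164476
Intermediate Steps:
r(N) = -7 + N**2 (r(N) = N**2 - 7 = -7 + N**2)
h(R) = -3675 - 75*R - 75*R**2 (h(R) = (-2 - 73)*(49 + (R*R + R)) = -75*(49 + (R**2 + R)) = -75*(49 + (R + R**2)) = -75*(49 + R + R**2) = -3675 - 75*R - 75*R**2)
h(124) - (r(-2) + 106*(-16)) = (-3675 - 75*124 - 75*124**2) - ((-7 + (-2)**2) + 106*(-16)) = (-3675 - 9300 - 75*15376) - ((-7 + 4) - 1696) = (-3675 - 9300 - 1153200) - (-3 - 1696) = -1166175 - 1*(-1699) = -1166175 + 1699 = -1164476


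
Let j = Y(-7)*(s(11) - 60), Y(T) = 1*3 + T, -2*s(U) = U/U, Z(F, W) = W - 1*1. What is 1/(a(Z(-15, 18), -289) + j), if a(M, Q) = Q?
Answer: -1/47 ≈ -0.021277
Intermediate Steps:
Z(F, W) = -1 + W (Z(F, W) = W - 1 = -1 + W)
s(U) = -½ (s(U) = -U/(2*U) = -½*1 = -½)
Y(T) = 3 + T
j = 242 (j = (3 - 7)*(-½ - 60) = -4*(-121/2) = 242)
1/(a(Z(-15, 18), -289) + j) = 1/(-289 + 242) = 1/(-47) = -1/47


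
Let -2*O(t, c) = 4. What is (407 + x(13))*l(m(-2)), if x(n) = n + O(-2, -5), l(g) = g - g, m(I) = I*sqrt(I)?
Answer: 0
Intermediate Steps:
O(t, c) = -2 (O(t, c) = -1/2*4 = -2)
m(I) = I**(3/2)
l(g) = 0
x(n) = -2 + n (x(n) = n - 2 = -2 + n)
(407 + x(13))*l(m(-2)) = (407 + (-2 + 13))*0 = (407 + 11)*0 = 418*0 = 0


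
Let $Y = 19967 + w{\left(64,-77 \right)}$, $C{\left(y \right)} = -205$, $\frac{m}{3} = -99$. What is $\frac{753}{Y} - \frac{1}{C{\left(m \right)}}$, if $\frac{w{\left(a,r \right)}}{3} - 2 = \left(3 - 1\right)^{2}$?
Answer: $\frac{6974}{163877} \approx 0.042556$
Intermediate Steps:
$m = -297$ ($m = 3 \left(-99\right) = -297$)
$w{\left(a,r \right)} = 18$ ($w{\left(a,r \right)} = 6 + 3 \left(3 - 1\right)^{2} = 6 + 3 \cdot 2^{2} = 6 + 3 \cdot 4 = 6 + 12 = 18$)
$Y = 19985$ ($Y = 19967 + 18 = 19985$)
$\frac{753}{Y} - \frac{1}{C{\left(m \right)}} = \frac{753}{19985} - \frac{1}{-205} = 753 \cdot \frac{1}{19985} - - \frac{1}{205} = \frac{753}{19985} + \frac{1}{205} = \frac{6974}{163877}$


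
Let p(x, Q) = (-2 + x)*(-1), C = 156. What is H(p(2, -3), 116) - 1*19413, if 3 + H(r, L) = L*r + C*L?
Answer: -1320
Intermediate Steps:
p(x, Q) = 2 - x
H(r, L) = -3 + 156*L + L*r (H(r, L) = -3 + (L*r + 156*L) = -3 + (156*L + L*r) = -3 + 156*L + L*r)
H(p(2, -3), 116) - 1*19413 = (-3 + 156*116 + 116*(2 - 1*2)) - 1*19413 = (-3 + 18096 + 116*(2 - 2)) - 19413 = (-3 + 18096 + 116*0) - 19413 = (-3 + 18096 + 0) - 19413 = 18093 - 19413 = -1320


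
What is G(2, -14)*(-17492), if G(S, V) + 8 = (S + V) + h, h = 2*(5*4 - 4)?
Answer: -209904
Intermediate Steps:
h = 32 (h = 2*(20 - 4) = 2*16 = 32)
G(S, V) = 24 + S + V (G(S, V) = -8 + ((S + V) + 32) = -8 + (32 + S + V) = 24 + S + V)
G(2, -14)*(-17492) = (24 + 2 - 14)*(-17492) = 12*(-17492) = -209904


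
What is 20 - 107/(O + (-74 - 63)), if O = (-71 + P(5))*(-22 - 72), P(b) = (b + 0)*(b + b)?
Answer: 36633/1837 ≈ 19.942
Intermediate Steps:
P(b) = 2*b**2 (P(b) = b*(2*b) = 2*b**2)
O = 1974 (O = (-71 + 2*5**2)*(-22 - 72) = (-71 + 2*25)*(-94) = (-71 + 50)*(-94) = -21*(-94) = 1974)
20 - 107/(O + (-74 - 63)) = 20 - 107/(1974 + (-74 - 63)) = 20 - 107/(1974 - 137) = 20 - 107/1837 = 36633/1837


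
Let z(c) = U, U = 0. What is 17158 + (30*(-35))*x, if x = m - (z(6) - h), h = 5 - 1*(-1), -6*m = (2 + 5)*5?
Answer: 16983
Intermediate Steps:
m = -35/6 (m = -(2 + 5)*5/6 = -7*5/6 = -1/6*35 = -35/6 ≈ -5.8333)
z(c) = 0
h = 6 (h = 5 + 1 = 6)
x = 1/6 (x = -35/6 - (0 - 1*6) = -35/6 - (0 - 6) = -35/6 - 1*(-6) = -35/6 + 6 = 1/6 ≈ 0.16667)
17158 + (30*(-35))*x = 17158 + (30*(-35))*(1/6) = 17158 - 1050*1/6 = 17158 - 175 = 16983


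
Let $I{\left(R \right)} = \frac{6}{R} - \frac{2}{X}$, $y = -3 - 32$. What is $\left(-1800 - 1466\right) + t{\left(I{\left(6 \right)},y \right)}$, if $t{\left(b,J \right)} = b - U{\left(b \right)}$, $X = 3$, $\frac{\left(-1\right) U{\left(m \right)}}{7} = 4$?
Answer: $- \frac{9713}{3} \approx -3237.7$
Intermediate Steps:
$U{\left(m \right)} = -28$ ($U{\left(m \right)} = \left(-7\right) 4 = -28$)
$y = -35$ ($y = -3 - 32 = -35$)
$I{\left(R \right)} = - \frac{2}{3} + \frac{6}{R}$ ($I{\left(R \right)} = \frac{6}{R} - \frac{2}{3} = - \frac{2}{3} + \frac{6}{R}$)
$t{\left(b,J \right)} = 28 + b$ ($t{\left(b,J \right)} = b - -28 = b + 28 = 28 + b$)
$\left(-1800 - 1466\right) + t{\left(I{\left(6 \right)},y \right)} = \left(-1800 - 1466\right) + \left(28 - \left(\frac{2}{3} - \frac{6}{6}\right)\right) = -3266 + \left(28 + \left(- \frac{2}{3} + 6 \cdot \frac{1}{6}\right)\right) = -3266 + \left(28 + \left(- \frac{2}{3} + 1\right)\right) = -3266 + \left(28 + \frac{1}{3}\right) = -3266 + \frac{85}{3} = - \frac{9713}{3}$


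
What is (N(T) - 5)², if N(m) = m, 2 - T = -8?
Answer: 25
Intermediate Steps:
T = 10 (T = 2 - 1*(-8) = 2 + 8 = 10)
(N(T) - 5)² = (10 - 5)² = 5² = 25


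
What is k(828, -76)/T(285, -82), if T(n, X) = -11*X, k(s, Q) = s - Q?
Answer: 452/451 ≈ 1.0022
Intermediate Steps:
k(828, -76)/T(285, -82) = (828 - 1*(-76))/((-11*(-82))) = (828 + 76)/902 = 904*(1/902) = 452/451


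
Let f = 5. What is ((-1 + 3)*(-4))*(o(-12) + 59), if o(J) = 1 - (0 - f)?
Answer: -520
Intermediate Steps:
o(J) = 6 (o(J) = 1 - (0 - 1*5) = 1 - (0 - 5) = 1 - 1*(-5) = 1 + 5 = 6)
((-1 + 3)*(-4))*(o(-12) + 59) = ((-1 + 3)*(-4))*(6 + 59) = (2*(-4))*65 = -8*65 = -520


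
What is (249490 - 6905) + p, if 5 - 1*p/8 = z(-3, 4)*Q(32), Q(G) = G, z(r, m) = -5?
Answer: 243905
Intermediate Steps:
p = 1320 (p = 40 - (-40)*32 = 40 - 8*(-160) = 40 + 1280 = 1320)
(249490 - 6905) + p = (249490 - 6905) + 1320 = 242585 + 1320 = 243905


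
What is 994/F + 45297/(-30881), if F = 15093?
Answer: -652971907/466086933 ≈ -1.4010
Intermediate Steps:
994/F + 45297/(-30881) = 994/15093 + 45297/(-30881) = 994*(1/15093) + 45297*(-1/30881) = 994/15093 - 45297/30881 = -652971907/466086933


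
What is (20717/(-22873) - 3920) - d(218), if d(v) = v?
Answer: -94669191/22873 ≈ -4138.9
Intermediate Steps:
(20717/(-22873) - 3920) - d(218) = (20717/(-22873) - 3920) - 1*218 = (20717*(-1/22873) - 3920) - 218 = (-20717/22873 - 3920) - 218 = -89682877/22873 - 218 = -94669191/22873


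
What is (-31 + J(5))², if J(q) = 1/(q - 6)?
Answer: 1024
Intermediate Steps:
J(q) = 1/(-6 + q)
(-31 + J(5))² = (-31 + 1/(-6 + 5))² = (-31 + 1/(-1))² = (-31 - 1)² = (-32)² = 1024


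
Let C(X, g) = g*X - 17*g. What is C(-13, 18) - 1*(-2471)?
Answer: 1931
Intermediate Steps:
C(X, g) = -17*g + X*g (C(X, g) = X*g - 17*g = -17*g + X*g)
C(-13, 18) - 1*(-2471) = 18*(-17 - 13) - 1*(-2471) = 18*(-30) + 2471 = -540 + 2471 = 1931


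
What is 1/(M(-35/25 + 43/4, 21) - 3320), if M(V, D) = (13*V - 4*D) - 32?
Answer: -20/66289 ≈ -0.00030171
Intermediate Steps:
M(V, D) = -32 - 4*D + 13*V (M(V, D) = (-4*D + 13*V) - 32 = -32 - 4*D + 13*V)
1/(M(-35/25 + 43/4, 21) - 3320) = 1/((-32 - 4*21 + 13*(-35/25 + 43/4)) - 3320) = 1/((-32 - 84 + 13*(-35*1/25 + 43*(¼))) - 3320) = 1/((-32 - 84 + 13*(-7/5 + 43/4)) - 3320) = 1/((-32 - 84 + 13*(187/20)) - 3320) = 1/((-32 - 84 + 2431/20) - 3320) = 1/(111/20 - 3320) = 1/(-66289/20) = -20/66289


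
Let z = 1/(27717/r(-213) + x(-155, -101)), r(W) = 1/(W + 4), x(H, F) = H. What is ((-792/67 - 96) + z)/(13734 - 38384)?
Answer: 1443058271/329911805600 ≈ 0.0043741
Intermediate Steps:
r(W) = 1/(4 + W)
z = -1/5793008 (z = 1/(27717/(1/(4 - 213)) - 155) = 1/(27717/(1/(-209)) - 155) = 1/(27717/(-1/209) - 155) = 1/(27717*(-209) - 155) = 1/(-5792853 - 155) = 1/(-5793008) = -1/5793008 ≈ -1.7262e-7)
((-792/67 - 96) + z)/(13734 - 38384) = ((-792/67 - 96) - 1/5793008)/(13734 - 38384) = ((-792/67 - 96) - 1/5793008)/(-24650) = ((-33*24/67 - 96) - 1/5793008)*(-1/24650) = ((-792/67 - 96) - 1/5793008)*(-1/24650) = (-7224/67 - 1/5793008)*(-1/24650) = -41848689859/388131536*(-1/24650) = 1443058271/329911805600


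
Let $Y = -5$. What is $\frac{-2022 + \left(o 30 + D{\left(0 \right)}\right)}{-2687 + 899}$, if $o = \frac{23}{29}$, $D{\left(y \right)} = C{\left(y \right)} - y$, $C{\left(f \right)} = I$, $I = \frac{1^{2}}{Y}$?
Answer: $\frac{289769}{259260} \approx 1.1177$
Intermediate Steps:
$I = - \frac{1}{5}$ ($I = \frac{1^{2}}{-5} = 1 \left(- \frac{1}{5}\right) = - \frac{1}{5} \approx -0.2$)
$C{\left(f \right)} = - \frac{1}{5}$
$D{\left(y \right)} = - \frac{1}{5} - y$
$o = \frac{23}{29}$ ($o = 23 \cdot \frac{1}{29} = \frac{23}{29} \approx 0.7931$)
$\frac{-2022 + \left(o 30 + D{\left(0 \right)}\right)}{-2687 + 899} = \frac{-2022 + \left(\frac{23}{29} \cdot 30 - \frac{1}{5}\right)}{-2687 + 899} = \frac{-2022 + \left(\frac{690}{29} + \left(- \frac{1}{5} + 0\right)\right)}{-1788} = \left(-2022 + \left(\frac{690}{29} - \frac{1}{5}\right)\right) \left(- \frac{1}{1788}\right) = \left(-2022 + \frac{3421}{145}\right) \left(- \frac{1}{1788}\right) = \left(- \frac{289769}{145}\right) \left(- \frac{1}{1788}\right) = \frac{289769}{259260}$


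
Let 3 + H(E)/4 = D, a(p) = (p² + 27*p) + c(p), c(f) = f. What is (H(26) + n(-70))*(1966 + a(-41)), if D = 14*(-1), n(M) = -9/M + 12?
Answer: -1396227/10 ≈ -1.3962e+5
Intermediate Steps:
n(M) = 12 - 9/M
a(p) = p² + 28*p (a(p) = (p² + 27*p) + p = p² + 28*p)
D = -14
H(E) = -68 (H(E) = -12 + 4*(-14) = -12 - 56 = -68)
(H(26) + n(-70))*(1966 + a(-41)) = (-68 + (12 - 9/(-70)))*(1966 - 41*(28 - 41)) = (-68 + (12 - 9*(-1/70)))*(1966 - 41*(-13)) = (-68 + (12 + 9/70))*(1966 + 533) = (-68 + 849/70)*2499 = -3911/70*2499 = -1396227/10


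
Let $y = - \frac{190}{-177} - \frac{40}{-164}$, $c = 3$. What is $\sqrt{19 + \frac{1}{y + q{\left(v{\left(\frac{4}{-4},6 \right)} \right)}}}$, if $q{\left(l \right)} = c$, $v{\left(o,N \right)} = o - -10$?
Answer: $\frac{\sqrt{18878368726}}{31331} \approx 4.3854$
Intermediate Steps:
$v{\left(o,N \right)} = 10 + o$ ($v{\left(o,N \right)} = o + 10 = 10 + o$)
$q{\left(l \right)} = 3$
$y = \frac{9560}{7257}$ ($y = \left(-190\right) \left(- \frac{1}{177}\right) - - \frac{10}{41} = \frac{190}{177} + \frac{10}{41} = \frac{9560}{7257} \approx 1.3173$)
$\sqrt{19 + \frac{1}{y + q{\left(v{\left(\frac{4}{-4},6 \right)} \right)}}} = \sqrt{19 + \frac{1}{\frac{9560}{7257} + 3}} = \sqrt{19 + \frac{1}{\frac{31331}{7257}}} = \sqrt{19 + \frac{7257}{31331}} = \sqrt{\frac{602546}{31331}} = \frac{\sqrt{18878368726}}{31331}$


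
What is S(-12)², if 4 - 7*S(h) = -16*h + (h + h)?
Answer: 26896/49 ≈ 548.90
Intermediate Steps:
S(h) = 4/7 + 2*h (S(h) = 4/7 - (-16*h + (h + h))/7 = 4/7 - (-16*h + 2*h)/7 = 4/7 - (-2)*h = 4/7 + 2*h)
S(-12)² = (4/7 + 2*(-12))² = (4/7 - 24)² = (-164/7)² = 26896/49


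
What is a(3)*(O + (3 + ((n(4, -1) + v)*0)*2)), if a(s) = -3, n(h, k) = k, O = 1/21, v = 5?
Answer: -64/7 ≈ -9.1429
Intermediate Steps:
O = 1/21 ≈ 0.047619
a(3)*(O + (3 + ((n(4, -1) + v)*0)*2)) = -3*(1/21 + (3 + ((-1 + 5)*0)*2)) = -3*(1/21 + (3 + (4*0)*2)) = -3*(1/21 + (3 + 0*2)) = -3*(1/21 + (3 + 0)) = -3*(1/21 + 3) = -3*64/21 = -64/7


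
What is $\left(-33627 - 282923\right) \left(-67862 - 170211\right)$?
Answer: $75362008150$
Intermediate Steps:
$\left(-33627 - 282923\right) \left(-67862 - 170211\right) = \left(-316550\right) \left(-238073\right) = 75362008150$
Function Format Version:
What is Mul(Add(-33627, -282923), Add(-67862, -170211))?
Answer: 75362008150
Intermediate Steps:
Mul(Add(-33627, -282923), Add(-67862, -170211)) = Mul(-316550, -238073) = 75362008150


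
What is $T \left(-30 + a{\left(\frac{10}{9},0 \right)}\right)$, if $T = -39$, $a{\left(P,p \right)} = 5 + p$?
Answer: $975$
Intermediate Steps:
$T \left(-30 + a{\left(\frac{10}{9},0 \right)}\right) = - 39 \left(-30 + \left(5 + 0\right)\right) = - 39 \left(-30 + 5\right) = \left(-39\right) \left(-25\right) = 975$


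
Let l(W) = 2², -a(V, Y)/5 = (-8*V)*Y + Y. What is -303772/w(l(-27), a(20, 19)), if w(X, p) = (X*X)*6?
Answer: -75943/24 ≈ -3164.3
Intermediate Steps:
a(V, Y) = -5*Y + 40*V*Y (a(V, Y) = -5*((-8*V)*Y + Y) = -5*(-8*V*Y + Y) = -5*(Y - 8*V*Y) = -5*Y + 40*V*Y)
l(W) = 4
w(X, p) = 6*X² (w(X, p) = X²*6 = 6*X²)
-303772/w(l(-27), a(20, 19)) = -303772/(6*4²) = -303772/(6*16) = -303772/96 = -303772*1/96 = -75943/24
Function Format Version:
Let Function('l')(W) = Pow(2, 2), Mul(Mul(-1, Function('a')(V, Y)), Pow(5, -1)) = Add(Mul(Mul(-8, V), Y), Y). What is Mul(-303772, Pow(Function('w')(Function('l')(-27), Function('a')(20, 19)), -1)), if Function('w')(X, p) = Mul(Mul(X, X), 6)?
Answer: Rational(-75943, 24) ≈ -3164.3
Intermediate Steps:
Function('a')(V, Y) = Add(Mul(-5, Y), Mul(40, V, Y)) (Function('a')(V, Y) = Mul(-5, Add(Mul(Mul(-8, V), Y), Y)) = Mul(-5, Add(Mul(-8, V, Y), Y)) = Mul(-5, Add(Y, Mul(-8, V, Y))) = Add(Mul(-5, Y), Mul(40, V, Y)))
Function('l')(W) = 4
Function('w')(X, p) = Mul(6, Pow(X, 2)) (Function('w')(X, p) = Mul(Pow(X, 2), 6) = Mul(6, Pow(X, 2)))
Mul(-303772, Pow(Function('w')(Function('l')(-27), Function('a')(20, 19)), -1)) = Mul(-303772, Pow(Mul(6, Pow(4, 2)), -1)) = Mul(-303772, Pow(Mul(6, 16), -1)) = Mul(-303772, Pow(96, -1)) = Mul(-303772, Rational(1, 96)) = Rational(-75943, 24)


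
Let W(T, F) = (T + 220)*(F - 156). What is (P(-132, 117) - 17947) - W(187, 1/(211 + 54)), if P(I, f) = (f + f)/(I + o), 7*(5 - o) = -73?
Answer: 1641314103/36040 ≈ 45541.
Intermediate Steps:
o = 108/7 (o = 5 - 1/7*(-73) = 5 + 73/7 = 108/7 ≈ 15.429)
P(I, f) = 2*f/(108/7 + I) (P(I, f) = (f + f)/(I + 108/7) = (2*f)/(108/7 + I) = 2*f/(108/7 + I))
W(T, F) = (-156 + F)*(220 + T) (W(T, F) = (220 + T)*(-156 + F) = (-156 + F)*(220 + T))
(P(-132, 117) - 17947) - W(187, 1/(211 + 54)) = (14*117/(108 + 7*(-132)) - 17947) - (-34320 - 156*187 + 220/(211 + 54) + 187/(211 + 54)) = (14*117/(108 - 924) - 17947) - (-34320 - 29172 + 220/265 + 187/265) = (14*117/(-816) - 17947) - (-34320 - 29172 + 220*(1/265) + (1/265)*187) = (14*117*(-1/816) - 17947) - (-34320 - 29172 + 44/53 + 187/265) = (-273/136 - 17947) - 1*(-16824973/265) = -2441065/136 + 16824973/265 = 1641314103/36040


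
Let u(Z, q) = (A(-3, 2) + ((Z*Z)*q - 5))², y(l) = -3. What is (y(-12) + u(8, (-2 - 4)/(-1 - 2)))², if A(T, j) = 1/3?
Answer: 18734218129/81 ≈ 2.3129e+8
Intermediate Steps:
A(T, j) = ⅓
u(Z, q) = (-14/3 + q*Z²)² (u(Z, q) = (⅓ + ((Z*Z)*q - 5))² = (⅓ + (Z²*q - 5))² = (⅓ + (q*Z² - 5))² = (⅓ + (-5 + q*Z²))² = (-14/3 + q*Z²)²)
(y(-12) + u(8, (-2 - 4)/(-1 - 2)))² = (-3 + (-14 + 3*((-2 - 4)/(-1 - 2))*8²)²/9)² = (-3 + (-14 + 3*(-6/(-3))*64)²/9)² = (-3 + (-14 + 3*(-6*(-⅓))*64)²/9)² = (-3 + (-14 + 3*2*64)²/9)² = (-3 + (-14 + 384)²/9)² = (-3 + (⅑)*370²)² = (-3 + (⅑)*136900)² = (-3 + 136900/9)² = (136873/9)² = 18734218129/81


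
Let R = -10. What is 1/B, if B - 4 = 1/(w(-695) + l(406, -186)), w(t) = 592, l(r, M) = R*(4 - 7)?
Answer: 622/2489 ≈ 0.24990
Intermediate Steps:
l(r, M) = 30 (l(r, M) = -10*(4 - 7) = -10*(-3) = 30)
B = 2489/622 (B = 4 + 1/(592 + 30) = 4 + 1/622 = 2489/622 ≈ 4.0016)
1/B = 1/(2489/622) = 622/2489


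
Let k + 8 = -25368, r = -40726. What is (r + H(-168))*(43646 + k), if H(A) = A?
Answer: -747133380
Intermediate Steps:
k = -25376 (k = -8 - 25368 = -25376)
(r + H(-168))*(43646 + k) = (-40726 - 168)*(43646 - 25376) = -40894*18270 = -747133380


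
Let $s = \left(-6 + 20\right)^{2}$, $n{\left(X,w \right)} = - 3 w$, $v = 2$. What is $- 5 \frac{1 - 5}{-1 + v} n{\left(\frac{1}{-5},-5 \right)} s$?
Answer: $58800$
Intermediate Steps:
$s = 196$ ($s = 14^{2} = 196$)
$- 5 \frac{1 - 5}{-1 + v} n{\left(\frac{1}{-5},-5 \right)} s = - 5 \frac{1 - 5}{-1 + 2} \left(\left(-3\right) \left(-5\right)\right) 196 = - 5 \left(- \frac{4}{1}\right) 15 \cdot 196 = - 5 \left(\left(-4\right) 1\right) 15 \cdot 196 = \left(-5\right) \left(-4\right) 15 \cdot 196 = 20 \cdot 15 \cdot 196 = 300 \cdot 196 = 58800$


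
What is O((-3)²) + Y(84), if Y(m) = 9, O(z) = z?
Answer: 18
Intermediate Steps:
O((-3)²) + Y(84) = (-3)² + 9 = 9 + 9 = 18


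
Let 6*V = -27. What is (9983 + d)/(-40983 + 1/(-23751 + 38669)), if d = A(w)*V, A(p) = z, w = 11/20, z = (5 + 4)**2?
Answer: -143488783/611384393 ≈ -0.23469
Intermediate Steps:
V = -9/2 (V = (1/6)*(-27) = -9/2 ≈ -4.5000)
z = 81 (z = 9**2 = 81)
w = 11/20 (w = 11*(1/20) = 11/20 ≈ 0.55000)
A(p) = 81
d = -729/2 (d = 81*(-9/2) = -729/2 ≈ -364.50)
(9983 + d)/(-40983 + 1/(-23751 + 38669)) = (9983 - 729/2)/(-40983 + 1/(-23751 + 38669)) = 19237/(2*(-40983 + 1/14918)) = 19237/(2*(-611384393/14918)) = (19237/2)*(-14918/611384393) = -143488783/611384393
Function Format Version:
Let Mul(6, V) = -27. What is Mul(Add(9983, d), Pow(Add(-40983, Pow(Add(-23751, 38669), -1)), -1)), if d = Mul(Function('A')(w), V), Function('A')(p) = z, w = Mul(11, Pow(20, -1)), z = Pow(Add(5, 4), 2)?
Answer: Rational(-143488783, 611384393) ≈ -0.23469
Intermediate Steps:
V = Rational(-9, 2) (V = Mul(Rational(1, 6), -27) = Rational(-9, 2) ≈ -4.5000)
z = 81 (z = Pow(9, 2) = 81)
w = Rational(11, 20) (w = Mul(11, Rational(1, 20)) = Rational(11, 20) ≈ 0.55000)
Function('A')(p) = 81
d = Rational(-729, 2) (d = Mul(81, Rational(-9, 2)) = Rational(-729, 2) ≈ -364.50)
Mul(Add(9983, d), Pow(Add(-40983, Pow(Add(-23751, 38669), -1)), -1)) = Mul(Add(9983, Rational(-729, 2)), Pow(Add(-40983, Pow(Add(-23751, 38669), -1)), -1)) = Mul(Rational(19237, 2), Pow(Add(-40983, Pow(14918, -1)), -1)) = Mul(Rational(19237, 2), Pow(Add(-40983, Rational(1, 14918)), -1)) = Mul(Rational(19237, 2), Pow(Rational(-611384393, 14918), -1)) = Mul(Rational(19237, 2), Rational(-14918, 611384393)) = Rational(-143488783, 611384393)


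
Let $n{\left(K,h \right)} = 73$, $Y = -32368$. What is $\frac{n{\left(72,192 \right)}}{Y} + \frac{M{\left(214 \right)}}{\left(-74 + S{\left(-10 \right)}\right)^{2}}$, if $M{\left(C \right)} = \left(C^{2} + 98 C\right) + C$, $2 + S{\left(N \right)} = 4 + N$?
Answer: $\frac{541895631}{54410608} \approx 9.9594$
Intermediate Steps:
$S{\left(N \right)} = 2 + N$ ($S{\left(N \right)} = -2 + \left(4 + N\right) = 2 + N$)
$M{\left(C \right)} = C^{2} + 99 C$
$\frac{n{\left(72,192 \right)}}{Y} + \frac{M{\left(214 \right)}}{\left(-74 + S{\left(-10 \right)}\right)^{2}} = \frac{73}{-32368} + \frac{214 \left(99 + 214\right)}{\left(-74 + \left(2 - 10\right)\right)^{2}} = 73 \left(- \frac{1}{32368}\right) + \frac{214 \cdot 313}{\left(-74 - 8\right)^{2}} = - \frac{73}{32368} + \frac{66982}{\left(-82\right)^{2}} = - \frac{73}{32368} + \frac{66982}{6724} = - \frac{73}{32368} + 66982 \cdot \frac{1}{6724} = - \frac{73}{32368} + \frac{33491}{3362} = \frac{541895631}{54410608}$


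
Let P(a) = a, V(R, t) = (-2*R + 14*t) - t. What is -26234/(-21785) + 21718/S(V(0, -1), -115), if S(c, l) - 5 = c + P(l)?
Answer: -469899848/2679555 ≈ -175.36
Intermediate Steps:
V(R, t) = -2*R + 13*t
S(c, l) = 5 + c + l (S(c, l) = 5 + (c + l) = 5 + c + l)
-26234/(-21785) + 21718/S(V(0, -1), -115) = -26234/(-21785) + 21718/(5 + (-2*0 + 13*(-1)) - 115) = -26234*(-1/21785) + 21718/(5 + (0 - 13) - 115) = 26234/21785 + 21718/(5 - 13 - 115) = 26234/21785 + 21718/(-123) = 26234/21785 + 21718*(-1/123) = 26234/21785 - 21718/123 = -469899848/2679555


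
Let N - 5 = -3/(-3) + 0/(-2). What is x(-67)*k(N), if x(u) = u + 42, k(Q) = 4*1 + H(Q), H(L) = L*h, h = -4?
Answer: 500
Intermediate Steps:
N = 6 (N = 5 + (-3/(-3) + 0/(-2)) = 5 + (-3*(-1/3) + 0*(-1/2)) = 5 + (1 + 0) = 5 + 1 = 6)
H(L) = -4*L (H(L) = L*(-4) = -4*L)
k(Q) = 4 - 4*Q (k(Q) = 4*1 - 4*Q = 4 - 4*Q)
x(u) = 42 + u
x(-67)*k(N) = (42 - 67)*(4 - 4*6) = -25*(4 - 24) = -25*(-20) = 500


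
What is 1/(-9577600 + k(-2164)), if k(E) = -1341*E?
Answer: -1/6675676 ≈ -1.4980e-7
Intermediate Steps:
1/(-9577600 + k(-2164)) = 1/(-9577600 - 1341*(-2164)) = 1/(-9577600 + 2901924) = 1/(-6675676) = -1/6675676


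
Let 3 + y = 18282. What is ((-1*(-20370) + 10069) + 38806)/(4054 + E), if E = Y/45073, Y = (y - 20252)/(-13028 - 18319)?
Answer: 97836491155095/5727910105847 ≈ 17.081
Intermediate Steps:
y = 18279 (y = -3 + 18282 = 18279)
Y = 1973/31347 (Y = (18279 - 20252)/(-13028 - 18319) = -1973/(-31347) = -1973*(-1/31347) = 1973/31347 ≈ 0.062941)
E = 1973/1412903331 (E = (1973/31347)/45073 = (1973/31347)*(1/45073) = 1973/1412903331 ≈ 1.3964e-6)
((-1*(-20370) + 10069) + 38806)/(4054 + E) = ((-1*(-20370) + 10069) + 38806)/(4054 + 1973/1412903331) = ((20370 + 10069) + 38806)/(5727910105847/1412903331) = (30439 + 38806)*(1412903331/5727910105847) = 69245*(1412903331/5727910105847) = 97836491155095/5727910105847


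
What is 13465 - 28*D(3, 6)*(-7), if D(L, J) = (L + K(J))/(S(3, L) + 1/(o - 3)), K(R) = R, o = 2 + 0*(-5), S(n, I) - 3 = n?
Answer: 69089/5 ≈ 13818.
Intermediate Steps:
S(n, I) = 3 + n
o = 2 (o = 2 + 0 = 2)
D(L, J) = J/5 + L/5 (D(L, J) = (L + J)/((3 + 3) + 1/(2 - 3)) = (J + L)/(6 + 1/(-1)) = (J + L)/(6 - 1) = (J + L)/5 = (J + L)*(⅕) = J/5 + L/5)
13465 - 28*D(3, 6)*(-7) = 13465 - 28*((⅕)*6 + (⅕)*3)*(-7) = 13465 - 28*(6/5 + ⅗)*(-7) = 13465 - 28*(9/5)*(-7) = 13465 - 252*(-7)/5 = 13465 - 1*(-1764/5) = 13465 + 1764/5 = 69089/5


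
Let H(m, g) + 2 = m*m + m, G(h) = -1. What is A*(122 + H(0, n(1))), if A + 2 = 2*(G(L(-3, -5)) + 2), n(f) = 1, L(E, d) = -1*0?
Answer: 0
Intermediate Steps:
L(E, d) = 0
H(m, g) = -2 + m + m² (H(m, g) = -2 + (m*m + m) = -2 + (m² + m) = -2 + (m + m²) = -2 + m + m²)
A = 0 (A = -2 + 2*(-1 + 2) = -2 + 2*1 = -2 + 2 = 0)
A*(122 + H(0, n(1))) = 0*(122 + (-2 + 0 + 0²)) = 0*(122 + (-2 + 0 + 0)) = 0*(122 - 2) = 0*120 = 0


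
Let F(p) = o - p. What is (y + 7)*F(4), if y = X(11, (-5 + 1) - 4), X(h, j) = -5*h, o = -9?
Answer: 624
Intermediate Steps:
y = -55 (y = -5*11 = -55)
F(p) = -9 - p
(y + 7)*F(4) = (-55 + 7)*(-9 - 1*4) = -48*(-9 - 4) = -48*(-13) = 624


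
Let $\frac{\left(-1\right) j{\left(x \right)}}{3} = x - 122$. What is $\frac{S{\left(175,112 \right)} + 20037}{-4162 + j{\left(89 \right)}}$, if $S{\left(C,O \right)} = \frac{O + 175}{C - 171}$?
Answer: $- \frac{80435}{16252} \approx -4.9492$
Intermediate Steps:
$S{\left(C,O \right)} = \frac{175 + O}{-171 + C}$
$j{\left(x \right)} = 366 - 3 x$ ($j{\left(x \right)} = - 3 \left(x - 122\right) = - 3 \left(-122 + x\right) = 366 - 3 x$)
$\frac{S{\left(175,112 \right)} + 20037}{-4162 + j{\left(89 \right)}} = \frac{\frac{175 + 112}{-171 + 175} + 20037}{-4162 + \left(366 - 267\right)} = \frac{\frac{1}{4} \cdot 287 + 20037}{-4162 + \left(366 - 267\right)} = \frac{\frac{1}{4} \cdot 287 + 20037}{-4162 + 99} = \frac{\frac{287}{4} + 20037}{-4063} = \frac{80435}{4} \left(- \frac{1}{4063}\right) = - \frac{80435}{16252}$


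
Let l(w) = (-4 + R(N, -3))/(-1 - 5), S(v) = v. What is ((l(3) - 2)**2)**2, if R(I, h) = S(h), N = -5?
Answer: 625/1296 ≈ 0.48225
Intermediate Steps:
R(I, h) = h
l(w) = 7/6 (l(w) = (-4 - 3)/(-1 - 5) = -7/(-6) = -7*(-1/6) = 7/6)
((l(3) - 2)**2)**2 = ((7/6 - 2)**2)**2 = ((-5/6)**2)**2 = (25/36)**2 = 625/1296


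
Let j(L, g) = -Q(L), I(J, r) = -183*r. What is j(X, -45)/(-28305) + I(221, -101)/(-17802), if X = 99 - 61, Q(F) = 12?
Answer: -19368433/18662430 ≈ -1.0378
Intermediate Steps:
X = 38
j(L, g) = -12 (j(L, g) = -1*12 = -12)
j(X, -45)/(-28305) + I(221, -101)/(-17802) = -12/(-28305) - 183*(-101)/(-17802) = -12*(-1/28305) + 18483*(-1/17802) = 4/9435 - 6161/5934 = -19368433/18662430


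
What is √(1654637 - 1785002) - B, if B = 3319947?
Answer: -3319947 + 3*I*√14485 ≈ -3.3199e+6 + 361.06*I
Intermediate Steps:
√(1654637 - 1785002) - B = √(1654637 - 1785002) - 1*3319947 = √(-130365) - 3319947 = 3*I*√14485 - 3319947 = -3319947 + 3*I*√14485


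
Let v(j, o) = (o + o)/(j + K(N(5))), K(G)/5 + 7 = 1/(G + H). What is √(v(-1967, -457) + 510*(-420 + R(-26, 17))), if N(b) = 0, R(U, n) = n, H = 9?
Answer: 4*I*√4167987162477/18013 ≈ 453.35*I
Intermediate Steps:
K(G) = -35 + 5/(9 + G) (K(G) = -35 + 5/(G + 9) = -35 + 5/(9 + G))
v(j, o) = 2*o/(-310/9 + j) (v(j, o) = (o + o)/(j + 5*(-62 - 7*0)/(9 + 0)) = (2*o)/(j + 5*(-62 + 0)/9) = (2*o)/(j + 5*(⅑)*(-62)) = (2*o)/(j - 310/9) = (2*o)/(-310/9 + j) = 2*o/(-310/9 + j))
√(v(-1967, -457) + 510*(-420 + R(-26, 17))) = √(18*(-457)/(-310 + 9*(-1967)) + 510*(-420 + 17)) = √(18*(-457)/(-310 - 17703) + 510*(-403)) = √(18*(-457)/(-18013) - 205530) = √(18*(-457)*(-1/18013) - 205530) = √(8226/18013 - 205530) = √(-3702203664/18013) = 4*I*√4167987162477/18013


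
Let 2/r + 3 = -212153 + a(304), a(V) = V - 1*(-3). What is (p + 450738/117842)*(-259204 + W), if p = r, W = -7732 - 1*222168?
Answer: -2122892748175696/1134759539 ≈ -1.8708e+6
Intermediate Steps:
W = -229900 (W = -7732 - 222168 = -229900)
a(V) = 3 + V (a(V) = V + 3 = 3 + V)
r = -2/211849 (r = 2/(-3 + (-212153 + (3 + 304))) = 2/(-3 + (-212153 + 307)) = 2/(-3 - 211846) = 2/(-211849) = 2*(-1/211849) = -2/211849 ≈ -9.4407e-6)
p = -2/211849 ≈ -9.4407e-6
(p + 450738/117842)*(-259204 + W) = (-2/211849 + 450738/117842)*(-259204 - 229900) = (-2/211849 + 450738*(1/117842))*(-489104) = (-2/211849 + 225369/58921)*(-489104) = (47744079439/12482354929)*(-489104) = -2122892748175696/1134759539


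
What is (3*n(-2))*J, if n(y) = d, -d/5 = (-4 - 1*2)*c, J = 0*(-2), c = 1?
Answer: 0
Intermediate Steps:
J = 0
d = 30 (d = -5*(-4 - 1*2) = -5*(-4 - 2) = -(-30) = -5*(-6) = 30)
n(y) = 30
(3*n(-2))*J = (3*30)*0 = 90*0 = 0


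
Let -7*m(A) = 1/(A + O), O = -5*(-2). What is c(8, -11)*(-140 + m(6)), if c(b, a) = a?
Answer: 172491/112 ≈ 1540.1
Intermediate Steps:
O = 10
m(A) = -1/(7*(10 + A)) (m(A) = -1/(7*(A + 10)) = -1/(7*(10 + A)))
c(8, -11)*(-140 + m(6)) = -11*(-140 - 1/(70 + 7*6)) = -11*(-140 - 1/(70 + 42)) = -11*(-140 - 1/112) = -11*(-15681/112) = 172491/112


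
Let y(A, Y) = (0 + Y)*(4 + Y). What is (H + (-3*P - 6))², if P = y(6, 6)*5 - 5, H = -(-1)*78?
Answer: 660969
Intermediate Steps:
y(A, Y) = Y*(4 + Y)
H = 78 (H = -1*(-78) = 78)
P = 295 (P = (6*(4 + 6))*5 - 5 = (6*10)*5 - 5 = 60*5 - 5 = 300 - 5 = 295)
(H + (-3*P - 6))² = (78 + (-3*295 - 6))² = (78 + (-885 - 6))² = (78 - 891)² = (-813)² = 660969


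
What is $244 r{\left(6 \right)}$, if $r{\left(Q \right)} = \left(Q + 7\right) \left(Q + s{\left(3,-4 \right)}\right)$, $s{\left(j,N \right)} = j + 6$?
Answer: $47580$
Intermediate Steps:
$s{\left(j,N \right)} = 6 + j$
$r{\left(Q \right)} = \left(7 + Q\right) \left(9 + Q\right)$ ($r{\left(Q \right)} = \left(Q + 7\right) \left(Q + \left(6 + 3\right)\right) = \left(7 + Q\right) \left(Q + 9\right) = \left(7 + Q\right) \left(9 + Q\right)$)
$244 r{\left(6 \right)} = 244 \left(63 + 6^{2} + 16 \cdot 6\right) = 244 \left(63 + 36 + 96\right) = 244 \cdot 195 = 47580$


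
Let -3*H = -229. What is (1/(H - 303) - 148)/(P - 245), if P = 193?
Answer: 100643/35360 ≈ 2.8462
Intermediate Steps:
H = 229/3 (H = -1/3*(-229) = 229/3 ≈ 76.333)
(1/(H - 303) - 148)/(P - 245) = (1/(229/3 - 303) - 148)/(193 - 245) = (1/(-680/3) - 148)/(-52) = (-3/680 - 148)*(-1/52) = -100643/680*(-1/52) = 100643/35360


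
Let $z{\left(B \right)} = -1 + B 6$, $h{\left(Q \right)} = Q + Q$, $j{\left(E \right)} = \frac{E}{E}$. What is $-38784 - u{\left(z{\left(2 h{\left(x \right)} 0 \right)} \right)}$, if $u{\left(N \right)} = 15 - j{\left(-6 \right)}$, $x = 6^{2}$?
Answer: $-38798$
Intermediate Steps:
$x = 36$
$j{\left(E \right)} = 1$
$h{\left(Q \right)} = 2 Q$
$z{\left(B \right)} = -1 + 6 B$
$u{\left(N \right)} = 14$ ($u{\left(N \right)} = 15 - 1 = 14$)
$-38784 - u{\left(z{\left(2 h{\left(x \right)} 0 \right)} \right)} = -38784 - 14 = -38798$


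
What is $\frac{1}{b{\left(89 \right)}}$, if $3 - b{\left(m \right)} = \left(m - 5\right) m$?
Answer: $- \frac{1}{7473} \approx -0.00013381$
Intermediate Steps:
$b{\left(m \right)} = 3 - m \left(-5 + m\right)$ ($b{\left(m \right)} = 3 - \left(m - 5\right) m = 3 - \left(-5 + m\right) m = 3 - m \left(-5 + m\right)$)
$\frac{1}{b{\left(89 \right)}} = \frac{1}{3 - 89^{2} + 5 \cdot 89} = \frac{1}{3 - 7921 + 445} = \frac{1}{-7473} = - \frac{1}{7473}$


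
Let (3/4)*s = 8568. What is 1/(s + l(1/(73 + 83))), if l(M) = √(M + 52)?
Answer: 254592/2908457849 - 2*√316407/20359204943 ≈ 8.7480e-5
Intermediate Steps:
s = 11424 (s = (4/3)*8568 = 11424)
l(M) = √(52 + M)
1/(s + l(1/(73 + 83))) = 1/(11424 + √(52 + 1/(73 + 83))) = 1/(11424 + √(52 + 1/156)) = 1/(11424 + √(8113/156)) = 1/(11424 + √316407/78)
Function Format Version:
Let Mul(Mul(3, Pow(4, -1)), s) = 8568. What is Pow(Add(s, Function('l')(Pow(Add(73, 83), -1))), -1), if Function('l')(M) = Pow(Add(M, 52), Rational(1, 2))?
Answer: Add(Rational(254592, 2908457849), Mul(Rational(-2, 20359204943), Pow(316407, Rational(1, 2)))) ≈ 8.7480e-5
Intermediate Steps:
s = 11424 (s = Mul(Rational(4, 3), 8568) = 11424)
Function('l')(M) = Pow(Add(52, M), Rational(1, 2))
Pow(Add(s, Function('l')(Pow(Add(73, 83), -1))), -1) = Pow(Add(11424, Pow(Add(52, Pow(Add(73, 83), -1)), Rational(1, 2))), -1) = Pow(Add(11424, Pow(Add(52, Pow(156, -1)), Rational(1, 2))), -1) = Pow(Add(11424, Pow(Add(52, Rational(1, 156)), Rational(1, 2))), -1) = Pow(Add(11424, Pow(Rational(8113, 156), Rational(1, 2))), -1) = Pow(Add(11424, Mul(Rational(1, 78), Pow(316407, Rational(1, 2)))), -1)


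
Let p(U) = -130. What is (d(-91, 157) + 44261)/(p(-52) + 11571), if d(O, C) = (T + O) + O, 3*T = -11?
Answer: 7778/2019 ≈ 3.8524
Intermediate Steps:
T = -11/3 (T = (⅓)*(-11) = -11/3 ≈ -3.6667)
d(O, C) = -11/3 + 2*O (d(O, C) = (-11/3 + O) + O = -11/3 + 2*O)
(d(-91, 157) + 44261)/(p(-52) + 11571) = ((-11/3 + 2*(-91)) + 44261)/(-130 + 11571) = ((-11/3 - 182) + 44261)/11441 = (-557/3 + 44261)*(1/11441) = (132226/3)*(1/11441) = 7778/2019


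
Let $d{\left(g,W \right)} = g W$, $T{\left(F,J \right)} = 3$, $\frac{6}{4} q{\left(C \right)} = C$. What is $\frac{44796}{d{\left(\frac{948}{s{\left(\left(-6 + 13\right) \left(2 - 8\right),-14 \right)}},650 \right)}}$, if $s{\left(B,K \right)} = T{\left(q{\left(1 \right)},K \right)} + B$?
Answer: $- \frac{11199}{3950} \approx -2.8352$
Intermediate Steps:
$q{\left(C \right)} = \frac{2 C}{3}$
$s{\left(B,K \right)} = 3 + B$
$d{\left(g,W \right)} = W g$
$\frac{44796}{d{\left(\frac{948}{s{\left(\left(-6 + 13\right) \left(2 - 8\right),-14 \right)}},650 \right)}} = \frac{44796}{650 \frac{948}{3 + \left(-6 + 13\right) \left(2 - 8\right)}} = \frac{44796}{650 \frac{948}{3 + 7 \left(-6\right)}} = \frac{44796}{650 \frac{948}{3 - 42}} = \frac{44796}{650 \frac{948}{-39}} = \frac{44796}{650 \cdot 948 \left(- \frac{1}{39}\right)} = \frac{44796}{650 \left(- \frac{316}{13}\right)} = \frac{44796}{-15800} = 44796 \left(- \frac{1}{15800}\right) = - \frac{11199}{3950}$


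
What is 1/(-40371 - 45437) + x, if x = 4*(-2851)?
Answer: -978554433/85808 ≈ -11404.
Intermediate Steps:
x = -11404
1/(-40371 - 45437) + x = 1/(-40371 - 45437) - 11404 = 1/(-85808) - 11404 = -1/85808 - 11404 = -978554433/85808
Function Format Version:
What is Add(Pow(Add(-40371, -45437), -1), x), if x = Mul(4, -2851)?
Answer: Rational(-978554433, 85808) ≈ -11404.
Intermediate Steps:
x = -11404
Add(Pow(Add(-40371, -45437), -1), x) = Add(Pow(Add(-40371, -45437), -1), -11404) = Add(Pow(-85808, -1), -11404) = Add(Rational(-1, 85808), -11404) = Rational(-978554433, 85808)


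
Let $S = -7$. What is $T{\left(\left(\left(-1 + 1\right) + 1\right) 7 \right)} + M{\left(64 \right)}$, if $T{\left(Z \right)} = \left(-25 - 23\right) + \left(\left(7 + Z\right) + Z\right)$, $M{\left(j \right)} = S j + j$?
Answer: $-411$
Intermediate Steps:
$M{\left(j \right)} = - 6 j$ ($M{\left(j \right)} = - 7 j + j = - 6 j$)
$T{\left(Z \right)} = -41 + 2 Z$ ($T{\left(Z \right)} = \left(-25 - 23\right) + \left(7 + 2 Z\right) = -48 + \left(7 + 2 Z\right) = -41 + 2 Z$)
$T{\left(\left(\left(-1 + 1\right) + 1\right) 7 \right)} + M{\left(64 \right)} = \left(-41 + 2 \left(\left(-1 + 1\right) + 1\right) 7\right) - 384 = \left(-41 + 2 \left(0 + 1\right) 7\right) - 384 = \left(-41 + 2 \cdot 1 \cdot 7\right) - 384 = \left(-41 + 2 \cdot 7\right) - 384 = \left(-41 + 14\right) - 384 = -27 - 384 = -411$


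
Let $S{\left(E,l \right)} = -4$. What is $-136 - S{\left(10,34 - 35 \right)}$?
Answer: $-132$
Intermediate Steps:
$-136 - S{\left(10,34 - 35 \right)} = -136 - -4 = -136 + 4 = -132$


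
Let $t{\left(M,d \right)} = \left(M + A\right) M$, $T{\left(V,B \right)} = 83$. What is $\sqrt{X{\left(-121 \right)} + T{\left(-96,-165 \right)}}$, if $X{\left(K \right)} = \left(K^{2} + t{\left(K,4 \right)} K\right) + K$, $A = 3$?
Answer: $i \sqrt{1713035} \approx 1308.8 i$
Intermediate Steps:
$t{\left(M,d \right)} = M \left(3 + M\right)$ ($t{\left(M,d \right)} = \left(M + 3\right) M = \left(3 + M\right) M = M \left(3 + M\right)$)
$X{\left(K \right)} = K + K^{2} + K^{2} \left(3 + K\right)$ ($X{\left(K \right)} = \left(K^{2} + K \left(3 + K\right) K\right) + K = \left(K^{2} + K^{2} \left(3 + K\right)\right) + K = K + K^{2} + K^{2} \left(3 + K\right)$)
$\sqrt{X{\left(-121 \right)} + T{\left(-96,-165 \right)}} = \sqrt{- 121 \left(1 - 121 - 121 \left(3 - 121\right)\right) + 83} = \sqrt{- 121 \left(1 - 121 - -14278\right) + 83} = \sqrt{- 121 \left(1 - 121 + 14278\right) + 83} = \sqrt{\left(-121\right) 14158 + 83} = \sqrt{-1713118 + 83} = \sqrt{-1713035} = i \sqrt{1713035}$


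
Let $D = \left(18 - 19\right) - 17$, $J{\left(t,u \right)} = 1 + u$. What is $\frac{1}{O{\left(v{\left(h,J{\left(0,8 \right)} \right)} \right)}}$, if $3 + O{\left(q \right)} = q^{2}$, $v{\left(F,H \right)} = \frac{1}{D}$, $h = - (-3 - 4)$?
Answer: $- \frac{324}{971} \approx -0.33368$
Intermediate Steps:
$D = -18$ ($D = -1 - 17 = -18$)
$h = 7$ ($h = \left(-1\right) \left(-7\right) = 7$)
$v{\left(F,H \right)} = - \frac{1}{18}$ ($v{\left(F,H \right)} = \frac{1}{-18} = - \frac{1}{18}$)
$O{\left(q \right)} = -3 + q^{2}$
$\frac{1}{O{\left(v{\left(h,J{\left(0,8 \right)} \right)} \right)}} = \frac{1}{-3 + \left(- \frac{1}{18}\right)^{2}} = \frac{1}{-3 + \frac{1}{324}} = \frac{1}{- \frac{971}{324}} = - \frac{324}{971}$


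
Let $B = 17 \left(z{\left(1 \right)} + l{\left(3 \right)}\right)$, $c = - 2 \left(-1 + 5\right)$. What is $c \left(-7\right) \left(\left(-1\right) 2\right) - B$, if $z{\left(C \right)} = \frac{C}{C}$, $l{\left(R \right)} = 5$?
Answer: $-214$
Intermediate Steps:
$c = -8$ ($c = \left(-2\right) 4 = -8$)
$z{\left(C \right)} = 1$
$B = 102$ ($B = 17 \left(1 + 5\right) = 17 \cdot 6 = 102$)
$c \left(-7\right) \left(\left(-1\right) 2\right) - B = \left(-8\right) \left(-7\right) \left(\left(-1\right) 2\right) - 102 = 56 \left(-2\right) - 102 = -112 - 102 = -214$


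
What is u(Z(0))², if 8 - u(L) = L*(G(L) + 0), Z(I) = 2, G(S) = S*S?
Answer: 0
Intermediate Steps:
G(S) = S²
u(L) = 8 - L³ (u(L) = 8 - L*(L² + 0) = 8 - L*L² = 8 - L³)
u(Z(0))² = (8 - 1*2³)² = (8 - 1*8)² = (8 - 8)² = 0² = 0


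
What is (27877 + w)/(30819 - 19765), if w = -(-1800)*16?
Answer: 56677/11054 ≈ 5.1273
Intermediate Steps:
w = 28800 (w = -100*(-288) = 28800)
(27877 + w)/(30819 - 19765) = (27877 + 28800)/(30819 - 19765) = 56677/11054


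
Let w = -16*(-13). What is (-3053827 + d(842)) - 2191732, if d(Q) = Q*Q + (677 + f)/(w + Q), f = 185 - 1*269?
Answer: -4763424157/1050 ≈ -4.5366e+6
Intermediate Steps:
w = 208
f = -84 (f = 185 - 269 = -84)
d(Q) = Q² + 593/(208 + Q) (d(Q) = Q*Q + (677 - 84)/(208 + Q) = Q² + 593/(208 + Q))
(-3053827 + d(842)) - 2191732 = (-3053827 + (593 + 842³ + 208*842²)/(208 + 842)) - 2191732 = (-3053827 + (593 + 596947688 + 208*708964)/1050) - 2191732 = (-3053827 + (593 + 596947688 + 147464512)/1050) - 2191732 = (-3053827 + (1/1050)*744412793) - 2191732 = (-3053827 + 744412793/1050) - 2191732 = -2462105557/1050 - 2191732 = -4763424157/1050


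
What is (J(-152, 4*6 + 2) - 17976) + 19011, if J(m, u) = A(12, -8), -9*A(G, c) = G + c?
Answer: 9311/9 ≈ 1034.6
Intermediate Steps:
A(G, c) = -G/9 - c/9 (A(G, c) = -(G + c)/9 = -G/9 - c/9)
J(m, u) = -4/9 (J(m, u) = -1/9*12 - 1/9*(-8) = -4/3 + 8/9 = -4/9)
(J(-152, 4*6 + 2) - 17976) + 19011 = (-4/9 - 17976) + 19011 = -161788/9 + 19011 = 9311/9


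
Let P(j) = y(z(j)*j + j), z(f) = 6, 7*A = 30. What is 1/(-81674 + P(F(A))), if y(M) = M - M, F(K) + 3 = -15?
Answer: -1/81674 ≈ -1.2244e-5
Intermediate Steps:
A = 30/7 (A = (⅐)*30 = 30/7 ≈ 4.2857)
F(K) = -18 (F(K) = -3 - 15 = -18)
y(M) = 0
P(j) = 0
1/(-81674 + P(F(A))) = 1/(-81674 + 0) = 1/(-81674) = -1/81674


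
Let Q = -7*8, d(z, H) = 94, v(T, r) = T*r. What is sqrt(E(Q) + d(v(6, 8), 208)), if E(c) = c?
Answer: sqrt(38) ≈ 6.1644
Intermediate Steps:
Q = -56
sqrt(E(Q) + d(v(6, 8), 208)) = sqrt(-56 + 94) = sqrt(38)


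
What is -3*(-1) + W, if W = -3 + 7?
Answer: 7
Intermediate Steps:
W = 4
-3*(-1) + W = -3*(-1) + 4 = 3 + 4 = 7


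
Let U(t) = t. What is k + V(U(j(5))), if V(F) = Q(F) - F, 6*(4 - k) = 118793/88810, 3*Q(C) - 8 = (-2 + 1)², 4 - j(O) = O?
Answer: 4144087/532860 ≈ 7.7771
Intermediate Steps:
j(O) = 4 - O
Q(C) = 3 (Q(C) = 8/3 + (-2 + 1)²/3 = 8/3 + (⅓)*(-1)² = 8/3 + (⅓)*1 = 8/3 + ⅓ = 3)
k = 2012647/532860 (k = 4 - 118793/(6*88810) = 4 - ⅙*118793/88810 = 4 - 118793/532860 = 2012647/532860 ≈ 3.7771)
V(F) = 3 - F
k + V(U(j(5))) = 2012647/532860 + (3 - (4 - 1*5)) = 2012647/532860 + (3 - (4 - 5)) = 2012647/532860 + (3 - 1*(-1)) = 2012647/532860 + (3 + 1) = 2012647/532860 + 4 = 4144087/532860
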